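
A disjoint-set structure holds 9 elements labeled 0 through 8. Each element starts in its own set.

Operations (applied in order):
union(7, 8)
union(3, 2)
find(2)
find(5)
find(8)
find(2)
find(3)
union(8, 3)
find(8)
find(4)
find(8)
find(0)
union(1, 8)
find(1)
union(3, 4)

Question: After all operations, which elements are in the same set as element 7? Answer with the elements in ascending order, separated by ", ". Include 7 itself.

Answer: 1, 2, 3, 4, 7, 8

Derivation:
Step 1: union(7, 8) -> merged; set of 7 now {7, 8}
Step 2: union(3, 2) -> merged; set of 3 now {2, 3}
Step 3: find(2) -> no change; set of 2 is {2, 3}
Step 4: find(5) -> no change; set of 5 is {5}
Step 5: find(8) -> no change; set of 8 is {7, 8}
Step 6: find(2) -> no change; set of 2 is {2, 3}
Step 7: find(3) -> no change; set of 3 is {2, 3}
Step 8: union(8, 3) -> merged; set of 8 now {2, 3, 7, 8}
Step 9: find(8) -> no change; set of 8 is {2, 3, 7, 8}
Step 10: find(4) -> no change; set of 4 is {4}
Step 11: find(8) -> no change; set of 8 is {2, 3, 7, 8}
Step 12: find(0) -> no change; set of 0 is {0}
Step 13: union(1, 8) -> merged; set of 1 now {1, 2, 3, 7, 8}
Step 14: find(1) -> no change; set of 1 is {1, 2, 3, 7, 8}
Step 15: union(3, 4) -> merged; set of 3 now {1, 2, 3, 4, 7, 8}
Component of 7: {1, 2, 3, 4, 7, 8}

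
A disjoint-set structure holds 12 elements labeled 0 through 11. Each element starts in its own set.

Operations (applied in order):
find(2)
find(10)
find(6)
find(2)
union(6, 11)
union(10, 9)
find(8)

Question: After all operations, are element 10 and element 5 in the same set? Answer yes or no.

Answer: no

Derivation:
Step 1: find(2) -> no change; set of 2 is {2}
Step 2: find(10) -> no change; set of 10 is {10}
Step 3: find(6) -> no change; set of 6 is {6}
Step 4: find(2) -> no change; set of 2 is {2}
Step 5: union(6, 11) -> merged; set of 6 now {6, 11}
Step 6: union(10, 9) -> merged; set of 10 now {9, 10}
Step 7: find(8) -> no change; set of 8 is {8}
Set of 10: {9, 10}; 5 is not a member.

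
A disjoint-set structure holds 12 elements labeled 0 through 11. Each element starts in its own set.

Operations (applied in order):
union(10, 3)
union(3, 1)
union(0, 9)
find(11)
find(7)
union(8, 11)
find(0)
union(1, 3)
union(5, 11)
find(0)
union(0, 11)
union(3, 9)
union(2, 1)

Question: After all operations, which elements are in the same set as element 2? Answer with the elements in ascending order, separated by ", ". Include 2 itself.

Answer: 0, 1, 2, 3, 5, 8, 9, 10, 11

Derivation:
Step 1: union(10, 3) -> merged; set of 10 now {3, 10}
Step 2: union(3, 1) -> merged; set of 3 now {1, 3, 10}
Step 3: union(0, 9) -> merged; set of 0 now {0, 9}
Step 4: find(11) -> no change; set of 11 is {11}
Step 5: find(7) -> no change; set of 7 is {7}
Step 6: union(8, 11) -> merged; set of 8 now {8, 11}
Step 7: find(0) -> no change; set of 0 is {0, 9}
Step 8: union(1, 3) -> already same set; set of 1 now {1, 3, 10}
Step 9: union(5, 11) -> merged; set of 5 now {5, 8, 11}
Step 10: find(0) -> no change; set of 0 is {0, 9}
Step 11: union(0, 11) -> merged; set of 0 now {0, 5, 8, 9, 11}
Step 12: union(3, 9) -> merged; set of 3 now {0, 1, 3, 5, 8, 9, 10, 11}
Step 13: union(2, 1) -> merged; set of 2 now {0, 1, 2, 3, 5, 8, 9, 10, 11}
Component of 2: {0, 1, 2, 3, 5, 8, 9, 10, 11}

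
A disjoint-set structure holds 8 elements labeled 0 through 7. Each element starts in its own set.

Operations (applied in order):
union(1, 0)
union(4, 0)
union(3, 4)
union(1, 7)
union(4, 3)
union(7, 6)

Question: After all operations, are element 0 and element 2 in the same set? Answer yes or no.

Step 1: union(1, 0) -> merged; set of 1 now {0, 1}
Step 2: union(4, 0) -> merged; set of 4 now {0, 1, 4}
Step 3: union(3, 4) -> merged; set of 3 now {0, 1, 3, 4}
Step 4: union(1, 7) -> merged; set of 1 now {0, 1, 3, 4, 7}
Step 5: union(4, 3) -> already same set; set of 4 now {0, 1, 3, 4, 7}
Step 6: union(7, 6) -> merged; set of 7 now {0, 1, 3, 4, 6, 7}
Set of 0: {0, 1, 3, 4, 6, 7}; 2 is not a member.

Answer: no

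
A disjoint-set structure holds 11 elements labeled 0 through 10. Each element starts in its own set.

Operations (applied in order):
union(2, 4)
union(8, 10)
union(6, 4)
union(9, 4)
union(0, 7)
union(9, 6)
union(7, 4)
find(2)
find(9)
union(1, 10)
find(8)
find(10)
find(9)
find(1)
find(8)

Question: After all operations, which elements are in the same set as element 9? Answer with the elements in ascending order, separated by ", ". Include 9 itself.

Answer: 0, 2, 4, 6, 7, 9

Derivation:
Step 1: union(2, 4) -> merged; set of 2 now {2, 4}
Step 2: union(8, 10) -> merged; set of 8 now {8, 10}
Step 3: union(6, 4) -> merged; set of 6 now {2, 4, 6}
Step 4: union(9, 4) -> merged; set of 9 now {2, 4, 6, 9}
Step 5: union(0, 7) -> merged; set of 0 now {0, 7}
Step 6: union(9, 6) -> already same set; set of 9 now {2, 4, 6, 9}
Step 7: union(7, 4) -> merged; set of 7 now {0, 2, 4, 6, 7, 9}
Step 8: find(2) -> no change; set of 2 is {0, 2, 4, 6, 7, 9}
Step 9: find(9) -> no change; set of 9 is {0, 2, 4, 6, 7, 9}
Step 10: union(1, 10) -> merged; set of 1 now {1, 8, 10}
Step 11: find(8) -> no change; set of 8 is {1, 8, 10}
Step 12: find(10) -> no change; set of 10 is {1, 8, 10}
Step 13: find(9) -> no change; set of 9 is {0, 2, 4, 6, 7, 9}
Step 14: find(1) -> no change; set of 1 is {1, 8, 10}
Step 15: find(8) -> no change; set of 8 is {1, 8, 10}
Component of 9: {0, 2, 4, 6, 7, 9}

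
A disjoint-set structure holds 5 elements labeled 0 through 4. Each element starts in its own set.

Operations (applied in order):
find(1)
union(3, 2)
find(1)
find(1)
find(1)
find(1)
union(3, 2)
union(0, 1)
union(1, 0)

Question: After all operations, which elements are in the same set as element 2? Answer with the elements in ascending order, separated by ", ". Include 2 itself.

Answer: 2, 3

Derivation:
Step 1: find(1) -> no change; set of 1 is {1}
Step 2: union(3, 2) -> merged; set of 3 now {2, 3}
Step 3: find(1) -> no change; set of 1 is {1}
Step 4: find(1) -> no change; set of 1 is {1}
Step 5: find(1) -> no change; set of 1 is {1}
Step 6: find(1) -> no change; set of 1 is {1}
Step 7: union(3, 2) -> already same set; set of 3 now {2, 3}
Step 8: union(0, 1) -> merged; set of 0 now {0, 1}
Step 9: union(1, 0) -> already same set; set of 1 now {0, 1}
Component of 2: {2, 3}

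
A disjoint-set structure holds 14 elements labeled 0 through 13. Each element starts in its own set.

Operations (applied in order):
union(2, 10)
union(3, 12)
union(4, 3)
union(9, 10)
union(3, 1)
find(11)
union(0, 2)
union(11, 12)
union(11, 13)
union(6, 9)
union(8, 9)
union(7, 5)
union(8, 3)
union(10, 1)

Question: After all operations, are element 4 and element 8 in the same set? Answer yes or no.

Step 1: union(2, 10) -> merged; set of 2 now {2, 10}
Step 2: union(3, 12) -> merged; set of 3 now {3, 12}
Step 3: union(4, 3) -> merged; set of 4 now {3, 4, 12}
Step 4: union(9, 10) -> merged; set of 9 now {2, 9, 10}
Step 5: union(3, 1) -> merged; set of 3 now {1, 3, 4, 12}
Step 6: find(11) -> no change; set of 11 is {11}
Step 7: union(0, 2) -> merged; set of 0 now {0, 2, 9, 10}
Step 8: union(11, 12) -> merged; set of 11 now {1, 3, 4, 11, 12}
Step 9: union(11, 13) -> merged; set of 11 now {1, 3, 4, 11, 12, 13}
Step 10: union(6, 9) -> merged; set of 6 now {0, 2, 6, 9, 10}
Step 11: union(8, 9) -> merged; set of 8 now {0, 2, 6, 8, 9, 10}
Step 12: union(7, 5) -> merged; set of 7 now {5, 7}
Step 13: union(8, 3) -> merged; set of 8 now {0, 1, 2, 3, 4, 6, 8, 9, 10, 11, 12, 13}
Step 14: union(10, 1) -> already same set; set of 10 now {0, 1, 2, 3, 4, 6, 8, 9, 10, 11, 12, 13}
Set of 4: {0, 1, 2, 3, 4, 6, 8, 9, 10, 11, 12, 13}; 8 is a member.

Answer: yes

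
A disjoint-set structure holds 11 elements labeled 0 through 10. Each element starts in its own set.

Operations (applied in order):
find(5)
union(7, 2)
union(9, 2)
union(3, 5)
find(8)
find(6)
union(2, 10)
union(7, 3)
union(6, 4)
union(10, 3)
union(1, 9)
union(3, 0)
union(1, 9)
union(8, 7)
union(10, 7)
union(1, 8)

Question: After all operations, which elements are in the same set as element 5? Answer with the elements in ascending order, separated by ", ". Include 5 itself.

Step 1: find(5) -> no change; set of 5 is {5}
Step 2: union(7, 2) -> merged; set of 7 now {2, 7}
Step 3: union(9, 2) -> merged; set of 9 now {2, 7, 9}
Step 4: union(3, 5) -> merged; set of 3 now {3, 5}
Step 5: find(8) -> no change; set of 8 is {8}
Step 6: find(6) -> no change; set of 6 is {6}
Step 7: union(2, 10) -> merged; set of 2 now {2, 7, 9, 10}
Step 8: union(7, 3) -> merged; set of 7 now {2, 3, 5, 7, 9, 10}
Step 9: union(6, 4) -> merged; set of 6 now {4, 6}
Step 10: union(10, 3) -> already same set; set of 10 now {2, 3, 5, 7, 9, 10}
Step 11: union(1, 9) -> merged; set of 1 now {1, 2, 3, 5, 7, 9, 10}
Step 12: union(3, 0) -> merged; set of 3 now {0, 1, 2, 3, 5, 7, 9, 10}
Step 13: union(1, 9) -> already same set; set of 1 now {0, 1, 2, 3, 5, 7, 9, 10}
Step 14: union(8, 7) -> merged; set of 8 now {0, 1, 2, 3, 5, 7, 8, 9, 10}
Step 15: union(10, 7) -> already same set; set of 10 now {0, 1, 2, 3, 5, 7, 8, 9, 10}
Step 16: union(1, 8) -> already same set; set of 1 now {0, 1, 2, 3, 5, 7, 8, 9, 10}
Component of 5: {0, 1, 2, 3, 5, 7, 8, 9, 10}

Answer: 0, 1, 2, 3, 5, 7, 8, 9, 10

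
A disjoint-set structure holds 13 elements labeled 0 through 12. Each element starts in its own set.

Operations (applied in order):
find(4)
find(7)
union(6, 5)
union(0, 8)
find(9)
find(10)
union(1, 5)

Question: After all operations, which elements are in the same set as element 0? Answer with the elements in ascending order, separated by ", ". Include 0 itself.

Answer: 0, 8

Derivation:
Step 1: find(4) -> no change; set of 4 is {4}
Step 2: find(7) -> no change; set of 7 is {7}
Step 3: union(6, 5) -> merged; set of 6 now {5, 6}
Step 4: union(0, 8) -> merged; set of 0 now {0, 8}
Step 5: find(9) -> no change; set of 9 is {9}
Step 6: find(10) -> no change; set of 10 is {10}
Step 7: union(1, 5) -> merged; set of 1 now {1, 5, 6}
Component of 0: {0, 8}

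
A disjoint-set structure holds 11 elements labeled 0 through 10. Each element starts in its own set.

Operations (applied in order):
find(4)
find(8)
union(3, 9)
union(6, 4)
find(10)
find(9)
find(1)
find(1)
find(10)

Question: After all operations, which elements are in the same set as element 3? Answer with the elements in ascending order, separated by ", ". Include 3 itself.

Step 1: find(4) -> no change; set of 4 is {4}
Step 2: find(8) -> no change; set of 8 is {8}
Step 3: union(3, 9) -> merged; set of 3 now {3, 9}
Step 4: union(6, 4) -> merged; set of 6 now {4, 6}
Step 5: find(10) -> no change; set of 10 is {10}
Step 6: find(9) -> no change; set of 9 is {3, 9}
Step 7: find(1) -> no change; set of 1 is {1}
Step 8: find(1) -> no change; set of 1 is {1}
Step 9: find(10) -> no change; set of 10 is {10}
Component of 3: {3, 9}

Answer: 3, 9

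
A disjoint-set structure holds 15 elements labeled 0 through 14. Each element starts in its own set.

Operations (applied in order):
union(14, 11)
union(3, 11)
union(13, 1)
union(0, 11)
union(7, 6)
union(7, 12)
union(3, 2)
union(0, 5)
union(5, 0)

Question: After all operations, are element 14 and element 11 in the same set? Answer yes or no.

Step 1: union(14, 11) -> merged; set of 14 now {11, 14}
Step 2: union(3, 11) -> merged; set of 3 now {3, 11, 14}
Step 3: union(13, 1) -> merged; set of 13 now {1, 13}
Step 4: union(0, 11) -> merged; set of 0 now {0, 3, 11, 14}
Step 5: union(7, 6) -> merged; set of 7 now {6, 7}
Step 6: union(7, 12) -> merged; set of 7 now {6, 7, 12}
Step 7: union(3, 2) -> merged; set of 3 now {0, 2, 3, 11, 14}
Step 8: union(0, 5) -> merged; set of 0 now {0, 2, 3, 5, 11, 14}
Step 9: union(5, 0) -> already same set; set of 5 now {0, 2, 3, 5, 11, 14}
Set of 14: {0, 2, 3, 5, 11, 14}; 11 is a member.

Answer: yes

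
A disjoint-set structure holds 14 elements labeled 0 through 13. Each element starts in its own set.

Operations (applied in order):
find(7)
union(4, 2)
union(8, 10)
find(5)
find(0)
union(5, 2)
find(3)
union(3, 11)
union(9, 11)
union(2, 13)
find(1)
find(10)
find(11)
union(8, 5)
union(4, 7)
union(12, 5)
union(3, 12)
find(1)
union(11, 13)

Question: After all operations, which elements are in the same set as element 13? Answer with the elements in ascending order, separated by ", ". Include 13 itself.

Step 1: find(7) -> no change; set of 7 is {7}
Step 2: union(4, 2) -> merged; set of 4 now {2, 4}
Step 3: union(8, 10) -> merged; set of 8 now {8, 10}
Step 4: find(5) -> no change; set of 5 is {5}
Step 5: find(0) -> no change; set of 0 is {0}
Step 6: union(5, 2) -> merged; set of 5 now {2, 4, 5}
Step 7: find(3) -> no change; set of 3 is {3}
Step 8: union(3, 11) -> merged; set of 3 now {3, 11}
Step 9: union(9, 11) -> merged; set of 9 now {3, 9, 11}
Step 10: union(2, 13) -> merged; set of 2 now {2, 4, 5, 13}
Step 11: find(1) -> no change; set of 1 is {1}
Step 12: find(10) -> no change; set of 10 is {8, 10}
Step 13: find(11) -> no change; set of 11 is {3, 9, 11}
Step 14: union(8, 5) -> merged; set of 8 now {2, 4, 5, 8, 10, 13}
Step 15: union(4, 7) -> merged; set of 4 now {2, 4, 5, 7, 8, 10, 13}
Step 16: union(12, 5) -> merged; set of 12 now {2, 4, 5, 7, 8, 10, 12, 13}
Step 17: union(3, 12) -> merged; set of 3 now {2, 3, 4, 5, 7, 8, 9, 10, 11, 12, 13}
Step 18: find(1) -> no change; set of 1 is {1}
Step 19: union(11, 13) -> already same set; set of 11 now {2, 3, 4, 5, 7, 8, 9, 10, 11, 12, 13}
Component of 13: {2, 3, 4, 5, 7, 8, 9, 10, 11, 12, 13}

Answer: 2, 3, 4, 5, 7, 8, 9, 10, 11, 12, 13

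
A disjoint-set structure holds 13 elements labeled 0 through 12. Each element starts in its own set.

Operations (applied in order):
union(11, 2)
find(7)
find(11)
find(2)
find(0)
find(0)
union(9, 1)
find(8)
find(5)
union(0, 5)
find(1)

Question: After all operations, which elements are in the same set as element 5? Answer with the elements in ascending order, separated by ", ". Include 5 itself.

Step 1: union(11, 2) -> merged; set of 11 now {2, 11}
Step 2: find(7) -> no change; set of 7 is {7}
Step 3: find(11) -> no change; set of 11 is {2, 11}
Step 4: find(2) -> no change; set of 2 is {2, 11}
Step 5: find(0) -> no change; set of 0 is {0}
Step 6: find(0) -> no change; set of 0 is {0}
Step 7: union(9, 1) -> merged; set of 9 now {1, 9}
Step 8: find(8) -> no change; set of 8 is {8}
Step 9: find(5) -> no change; set of 5 is {5}
Step 10: union(0, 5) -> merged; set of 0 now {0, 5}
Step 11: find(1) -> no change; set of 1 is {1, 9}
Component of 5: {0, 5}

Answer: 0, 5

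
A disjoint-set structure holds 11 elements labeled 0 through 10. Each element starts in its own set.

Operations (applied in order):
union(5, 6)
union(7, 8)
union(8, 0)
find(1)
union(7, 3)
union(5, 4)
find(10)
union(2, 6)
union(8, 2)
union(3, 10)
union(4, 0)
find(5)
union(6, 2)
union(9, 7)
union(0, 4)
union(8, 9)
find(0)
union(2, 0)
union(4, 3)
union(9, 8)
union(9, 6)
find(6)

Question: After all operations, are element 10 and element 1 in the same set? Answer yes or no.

Step 1: union(5, 6) -> merged; set of 5 now {5, 6}
Step 2: union(7, 8) -> merged; set of 7 now {7, 8}
Step 3: union(8, 0) -> merged; set of 8 now {0, 7, 8}
Step 4: find(1) -> no change; set of 1 is {1}
Step 5: union(7, 3) -> merged; set of 7 now {0, 3, 7, 8}
Step 6: union(5, 4) -> merged; set of 5 now {4, 5, 6}
Step 7: find(10) -> no change; set of 10 is {10}
Step 8: union(2, 6) -> merged; set of 2 now {2, 4, 5, 6}
Step 9: union(8, 2) -> merged; set of 8 now {0, 2, 3, 4, 5, 6, 7, 8}
Step 10: union(3, 10) -> merged; set of 3 now {0, 2, 3, 4, 5, 6, 7, 8, 10}
Step 11: union(4, 0) -> already same set; set of 4 now {0, 2, 3, 4, 5, 6, 7, 8, 10}
Step 12: find(5) -> no change; set of 5 is {0, 2, 3, 4, 5, 6, 7, 8, 10}
Step 13: union(6, 2) -> already same set; set of 6 now {0, 2, 3, 4, 5, 6, 7, 8, 10}
Step 14: union(9, 7) -> merged; set of 9 now {0, 2, 3, 4, 5, 6, 7, 8, 9, 10}
Step 15: union(0, 4) -> already same set; set of 0 now {0, 2, 3, 4, 5, 6, 7, 8, 9, 10}
Step 16: union(8, 9) -> already same set; set of 8 now {0, 2, 3, 4, 5, 6, 7, 8, 9, 10}
Step 17: find(0) -> no change; set of 0 is {0, 2, 3, 4, 5, 6, 7, 8, 9, 10}
Step 18: union(2, 0) -> already same set; set of 2 now {0, 2, 3, 4, 5, 6, 7, 8, 9, 10}
Step 19: union(4, 3) -> already same set; set of 4 now {0, 2, 3, 4, 5, 6, 7, 8, 9, 10}
Step 20: union(9, 8) -> already same set; set of 9 now {0, 2, 3, 4, 5, 6, 7, 8, 9, 10}
Step 21: union(9, 6) -> already same set; set of 9 now {0, 2, 3, 4, 5, 6, 7, 8, 9, 10}
Step 22: find(6) -> no change; set of 6 is {0, 2, 3, 4, 5, 6, 7, 8, 9, 10}
Set of 10: {0, 2, 3, 4, 5, 6, 7, 8, 9, 10}; 1 is not a member.

Answer: no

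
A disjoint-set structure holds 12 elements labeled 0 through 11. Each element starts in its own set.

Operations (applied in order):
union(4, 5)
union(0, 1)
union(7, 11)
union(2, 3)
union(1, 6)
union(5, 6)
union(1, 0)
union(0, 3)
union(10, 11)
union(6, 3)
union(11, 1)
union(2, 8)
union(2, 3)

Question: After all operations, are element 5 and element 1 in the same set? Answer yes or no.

Answer: yes

Derivation:
Step 1: union(4, 5) -> merged; set of 4 now {4, 5}
Step 2: union(0, 1) -> merged; set of 0 now {0, 1}
Step 3: union(7, 11) -> merged; set of 7 now {7, 11}
Step 4: union(2, 3) -> merged; set of 2 now {2, 3}
Step 5: union(1, 6) -> merged; set of 1 now {0, 1, 6}
Step 6: union(5, 6) -> merged; set of 5 now {0, 1, 4, 5, 6}
Step 7: union(1, 0) -> already same set; set of 1 now {0, 1, 4, 5, 6}
Step 8: union(0, 3) -> merged; set of 0 now {0, 1, 2, 3, 4, 5, 6}
Step 9: union(10, 11) -> merged; set of 10 now {7, 10, 11}
Step 10: union(6, 3) -> already same set; set of 6 now {0, 1, 2, 3, 4, 5, 6}
Step 11: union(11, 1) -> merged; set of 11 now {0, 1, 2, 3, 4, 5, 6, 7, 10, 11}
Step 12: union(2, 8) -> merged; set of 2 now {0, 1, 2, 3, 4, 5, 6, 7, 8, 10, 11}
Step 13: union(2, 3) -> already same set; set of 2 now {0, 1, 2, 3, 4, 5, 6, 7, 8, 10, 11}
Set of 5: {0, 1, 2, 3, 4, 5, 6, 7, 8, 10, 11}; 1 is a member.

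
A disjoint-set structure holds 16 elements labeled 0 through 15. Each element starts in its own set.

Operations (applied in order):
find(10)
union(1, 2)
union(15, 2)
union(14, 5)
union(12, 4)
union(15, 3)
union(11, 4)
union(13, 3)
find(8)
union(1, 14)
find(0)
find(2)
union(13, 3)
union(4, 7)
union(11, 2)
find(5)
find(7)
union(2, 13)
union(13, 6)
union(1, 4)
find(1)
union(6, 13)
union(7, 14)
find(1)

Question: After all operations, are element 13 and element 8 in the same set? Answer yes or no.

Step 1: find(10) -> no change; set of 10 is {10}
Step 2: union(1, 2) -> merged; set of 1 now {1, 2}
Step 3: union(15, 2) -> merged; set of 15 now {1, 2, 15}
Step 4: union(14, 5) -> merged; set of 14 now {5, 14}
Step 5: union(12, 4) -> merged; set of 12 now {4, 12}
Step 6: union(15, 3) -> merged; set of 15 now {1, 2, 3, 15}
Step 7: union(11, 4) -> merged; set of 11 now {4, 11, 12}
Step 8: union(13, 3) -> merged; set of 13 now {1, 2, 3, 13, 15}
Step 9: find(8) -> no change; set of 8 is {8}
Step 10: union(1, 14) -> merged; set of 1 now {1, 2, 3, 5, 13, 14, 15}
Step 11: find(0) -> no change; set of 0 is {0}
Step 12: find(2) -> no change; set of 2 is {1, 2, 3, 5, 13, 14, 15}
Step 13: union(13, 3) -> already same set; set of 13 now {1, 2, 3, 5, 13, 14, 15}
Step 14: union(4, 7) -> merged; set of 4 now {4, 7, 11, 12}
Step 15: union(11, 2) -> merged; set of 11 now {1, 2, 3, 4, 5, 7, 11, 12, 13, 14, 15}
Step 16: find(5) -> no change; set of 5 is {1, 2, 3, 4, 5, 7, 11, 12, 13, 14, 15}
Step 17: find(7) -> no change; set of 7 is {1, 2, 3, 4, 5, 7, 11, 12, 13, 14, 15}
Step 18: union(2, 13) -> already same set; set of 2 now {1, 2, 3, 4, 5, 7, 11, 12, 13, 14, 15}
Step 19: union(13, 6) -> merged; set of 13 now {1, 2, 3, 4, 5, 6, 7, 11, 12, 13, 14, 15}
Step 20: union(1, 4) -> already same set; set of 1 now {1, 2, 3, 4, 5, 6, 7, 11, 12, 13, 14, 15}
Step 21: find(1) -> no change; set of 1 is {1, 2, 3, 4, 5, 6, 7, 11, 12, 13, 14, 15}
Step 22: union(6, 13) -> already same set; set of 6 now {1, 2, 3, 4, 5, 6, 7, 11, 12, 13, 14, 15}
Step 23: union(7, 14) -> already same set; set of 7 now {1, 2, 3, 4, 5, 6, 7, 11, 12, 13, 14, 15}
Step 24: find(1) -> no change; set of 1 is {1, 2, 3, 4, 5, 6, 7, 11, 12, 13, 14, 15}
Set of 13: {1, 2, 3, 4, 5, 6, 7, 11, 12, 13, 14, 15}; 8 is not a member.

Answer: no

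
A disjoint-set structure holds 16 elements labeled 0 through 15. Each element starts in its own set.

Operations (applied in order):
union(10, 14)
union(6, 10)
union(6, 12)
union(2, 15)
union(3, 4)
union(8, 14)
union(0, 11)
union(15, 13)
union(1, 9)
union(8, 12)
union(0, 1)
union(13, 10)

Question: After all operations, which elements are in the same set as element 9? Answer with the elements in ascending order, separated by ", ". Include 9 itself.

Step 1: union(10, 14) -> merged; set of 10 now {10, 14}
Step 2: union(6, 10) -> merged; set of 6 now {6, 10, 14}
Step 3: union(6, 12) -> merged; set of 6 now {6, 10, 12, 14}
Step 4: union(2, 15) -> merged; set of 2 now {2, 15}
Step 5: union(3, 4) -> merged; set of 3 now {3, 4}
Step 6: union(8, 14) -> merged; set of 8 now {6, 8, 10, 12, 14}
Step 7: union(0, 11) -> merged; set of 0 now {0, 11}
Step 8: union(15, 13) -> merged; set of 15 now {2, 13, 15}
Step 9: union(1, 9) -> merged; set of 1 now {1, 9}
Step 10: union(8, 12) -> already same set; set of 8 now {6, 8, 10, 12, 14}
Step 11: union(0, 1) -> merged; set of 0 now {0, 1, 9, 11}
Step 12: union(13, 10) -> merged; set of 13 now {2, 6, 8, 10, 12, 13, 14, 15}
Component of 9: {0, 1, 9, 11}

Answer: 0, 1, 9, 11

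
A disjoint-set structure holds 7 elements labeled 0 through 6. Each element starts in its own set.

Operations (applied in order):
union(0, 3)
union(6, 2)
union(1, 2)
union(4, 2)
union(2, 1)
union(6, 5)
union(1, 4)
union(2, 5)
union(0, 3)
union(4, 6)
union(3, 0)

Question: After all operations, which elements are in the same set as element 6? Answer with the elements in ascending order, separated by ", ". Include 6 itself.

Answer: 1, 2, 4, 5, 6

Derivation:
Step 1: union(0, 3) -> merged; set of 0 now {0, 3}
Step 2: union(6, 2) -> merged; set of 6 now {2, 6}
Step 3: union(1, 2) -> merged; set of 1 now {1, 2, 6}
Step 4: union(4, 2) -> merged; set of 4 now {1, 2, 4, 6}
Step 5: union(2, 1) -> already same set; set of 2 now {1, 2, 4, 6}
Step 6: union(6, 5) -> merged; set of 6 now {1, 2, 4, 5, 6}
Step 7: union(1, 4) -> already same set; set of 1 now {1, 2, 4, 5, 6}
Step 8: union(2, 5) -> already same set; set of 2 now {1, 2, 4, 5, 6}
Step 9: union(0, 3) -> already same set; set of 0 now {0, 3}
Step 10: union(4, 6) -> already same set; set of 4 now {1, 2, 4, 5, 6}
Step 11: union(3, 0) -> already same set; set of 3 now {0, 3}
Component of 6: {1, 2, 4, 5, 6}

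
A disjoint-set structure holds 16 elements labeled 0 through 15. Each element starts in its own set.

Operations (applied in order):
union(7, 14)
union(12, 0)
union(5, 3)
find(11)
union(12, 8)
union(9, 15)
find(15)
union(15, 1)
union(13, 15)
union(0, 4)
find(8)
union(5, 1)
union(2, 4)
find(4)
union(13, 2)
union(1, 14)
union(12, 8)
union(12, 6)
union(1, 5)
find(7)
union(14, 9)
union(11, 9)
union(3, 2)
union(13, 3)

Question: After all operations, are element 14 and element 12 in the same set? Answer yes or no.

Step 1: union(7, 14) -> merged; set of 7 now {7, 14}
Step 2: union(12, 0) -> merged; set of 12 now {0, 12}
Step 3: union(5, 3) -> merged; set of 5 now {3, 5}
Step 4: find(11) -> no change; set of 11 is {11}
Step 5: union(12, 8) -> merged; set of 12 now {0, 8, 12}
Step 6: union(9, 15) -> merged; set of 9 now {9, 15}
Step 7: find(15) -> no change; set of 15 is {9, 15}
Step 8: union(15, 1) -> merged; set of 15 now {1, 9, 15}
Step 9: union(13, 15) -> merged; set of 13 now {1, 9, 13, 15}
Step 10: union(0, 4) -> merged; set of 0 now {0, 4, 8, 12}
Step 11: find(8) -> no change; set of 8 is {0, 4, 8, 12}
Step 12: union(5, 1) -> merged; set of 5 now {1, 3, 5, 9, 13, 15}
Step 13: union(2, 4) -> merged; set of 2 now {0, 2, 4, 8, 12}
Step 14: find(4) -> no change; set of 4 is {0, 2, 4, 8, 12}
Step 15: union(13, 2) -> merged; set of 13 now {0, 1, 2, 3, 4, 5, 8, 9, 12, 13, 15}
Step 16: union(1, 14) -> merged; set of 1 now {0, 1, 2, 3, 4, 5, 7, 8, 9, 12, 13, 14, 15}
Step 17: union(12, 8) -> already same set; set of 12 now {0, 1, 2, 3, 4, 5, 7, 8, 9, 12, 13, 14, 15}
Step 18: union(12, 6) -> merged; set of 12 now {0, 1, 2, 3, 4, 5, 6, 7, 8, 9, 12, 13, 14, 15}
Step 19: union(1, 5) -> already same set; set of 1 now {0, 1, 2, 3, 4, 5, 6, 7, 8, 9, 12, 13, 14, 15}
Step 20: find(7) -> no change; set of 7 is {0, 1, 2, 3, 4, 5, 6, 7, 8, 9, 12, 13, 14, 15}
Step 21: union(14, 9) -> already same set; set of 14 now {0, 1, 2, 3, 4, 5, 6, 7, 8, 9, 12, 13, 14, 15}
Step 22: union(11, 9) -> merged; set of 11 now {0, 1, 2, 3, 4, 5, 6, 7, 8, 9, 11, 12, 13, 14, 15}
Step 23: union(3, 2) -> already same set; set of 3 now {0, 1, 2, 3, 4, 5, 6, 7, 8, 9, 11, 12, 13, 14, 15}
Step 24: union(13, 3) -> already same set; set of 13 now {0, 1, 2, 3, 4, 5, 6, 7, 8, 9, 11, 12, 13, 14, 15}
Set of 14: {0, 1, 2, 3, 4, 5, 6, 7, 8, 9, 11, 12, 13, 14, 15}; 12 is a member.

Answer: yes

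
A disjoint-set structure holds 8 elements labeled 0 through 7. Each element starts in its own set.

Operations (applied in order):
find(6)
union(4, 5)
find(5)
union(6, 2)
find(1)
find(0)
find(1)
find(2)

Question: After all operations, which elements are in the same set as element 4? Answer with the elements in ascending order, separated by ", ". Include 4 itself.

Answer: 4, 5

Derivation:
Step 1: find(6) -> no change; set of 6 is {6}
Step 2: union(4, 5) -> merged; set of 4 now {4, 5}
Step 3: find(5) -> no change; set of 5 is {4, 5}
Step 4: union(6, 2) -> merged; set of 6 now {2, 6}
Step 5: find(1) -> no change; set of 1 is {1}
Step 6: find(0) -> no change; set of 0 is {0}
Step 7: find(1) -> no change; set of 1 is {1}
Step 8: find(2) -> no change; set of 2 is {2, 6}
Component of 4: {4, 5}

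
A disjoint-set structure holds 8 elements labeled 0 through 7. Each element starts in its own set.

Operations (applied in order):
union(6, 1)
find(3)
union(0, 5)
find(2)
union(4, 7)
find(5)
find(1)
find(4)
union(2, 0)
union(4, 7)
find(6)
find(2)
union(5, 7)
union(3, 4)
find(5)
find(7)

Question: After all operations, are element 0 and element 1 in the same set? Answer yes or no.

Answer: no

Derivation:
Step 1: union(6, 1) -> merged; set of 6 now {1, 6}
Step 2: find(3) -> no change; set of 3 is {3}
Step 3: union(0, 5) -> merged; set of 0 now {0, 5}
Step 4: find(2) -> no change; set of 2 is {2}
Step 5: union(4, 7) -> merged; set of 4 now {4, 7}
Step 6: find(5) -> no change; set of 5 is {0, 5}
Step 7: find(1) -> no change; set of 1 is {1, 6}
Step 8: find(4) -> no change; set of 4 is {4, 7}
Step 9: union(2, 0) -> merged; set of 2 now {0, 2, 5}
Step 10: union(4, 7) -> already same set; set of 4 now {4, 7}
Step 11: find(6) -> no change; set of 6 is {1, 6}
Step 12: find(2) -> no change; set of 2 is {0, 2, 5}
Step 13: union(5, 7) -> merged; set of 5 now {0, 2, 4, 5, 7}
Step 14: union(3, 4) -> merged; set of 3 now {0, 2, 3, 4, 5, 7}
Step 15: find(5) -> no change; set of 5 is {0, 2, 3, 4, 5, 7}
Step 16: find(7) -> no change; set of 7 is {0, 2, 3, 4, 5, 7}
Set of 0: {0, 2, 3, 4, 5, 7}; 1 is not a member.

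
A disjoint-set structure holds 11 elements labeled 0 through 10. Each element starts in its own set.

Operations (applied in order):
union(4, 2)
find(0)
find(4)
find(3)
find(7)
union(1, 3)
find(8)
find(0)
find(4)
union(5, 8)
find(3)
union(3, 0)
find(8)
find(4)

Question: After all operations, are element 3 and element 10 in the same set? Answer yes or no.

Answer: no

Derivation:
Step 1: union(4, 2) -> merged; set of 4 now {2, 4}
Step 2: find(0) -> no change; set of 0 is {0}
Step 3: find(4) -> no change; set of 4 is {2, 4}
Step 4: find(3) -> no change; set of 3 is {3}
Step 5: find(7) -> no change; set of 7 is {7}
Step 6: union(1, 3) -> merged; set of 1 now {1, 3}
Step 7: find(8) -> no change; set of 8 is {8}
Step 8: find(0) -> no change; set of 0 is {0}
Step 9: find(4) -> no change; set of 4 is {2, 4}
Step 10: union(5, 8) -> merged; set of 5 now {5, 8}
Step 11: find(3) -> no change; set of 3 is {1, 3}
Step 12: union(3, 0) -> merged; set of 3 now {0, 1, 3}
Step 13: find(8) -> no change; set of 8 is {5, 8}
Step 14: find(4) -> no change; set of 4 is {2, 4}
Set of 3: {0, 1, 3}; 10 is not a member.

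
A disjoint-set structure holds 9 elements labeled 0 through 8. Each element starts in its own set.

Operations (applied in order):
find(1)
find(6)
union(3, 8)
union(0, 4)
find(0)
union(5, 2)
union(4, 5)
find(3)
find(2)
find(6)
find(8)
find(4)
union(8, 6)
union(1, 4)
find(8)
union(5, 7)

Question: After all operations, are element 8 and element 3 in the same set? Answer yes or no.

Answer: yes

Derivation:
Step 1: find(1) -> no change; set of 1 is {1}
Step 2: find(6) -> no change; set of 6 is {6}
Step 3: union(3, 8) -> merged; set of 3 now {3, 8}
Step 4: union(0, 4) -> merged; set of 0 now {0, 4}
Step 5: find(0) -> no change; set of 0 is {0, 4}
Step 6: union(5, 2) -> merged; set of 5 now {2, 5}
Step 7: union(4, 5) -> merged; set of 4 now {0, 2, 4, 5}
Step 8: find(3) -> no change; set of 3 is {3, 8}
Step 9: find(2) -> no change; set of 2 is {0, 2, 4, 5}
Step 10: find(6) -> no change; set of 6 is {6}
Step 11: find(8) -> no change; set of 8 is {3, 8}
Step 12: find(4) -> no change; set of 4 is {0, 2, 4, 5}
Step 13: union(8, 6) -> merged; set of 8 now {3, 6, 8}
Step 14: union(1, 4) -> merged; set of 1 now {0, 1, 2, 4, 5}
Step 15: find(8) -> no change; set of 8 is {3, 6, 8}
Step 16: union(5, 7) -> merged; set of 5 now {0, 1, 2, 4, 5, 7}
Set of 8: {3, 6, 8}; 3 is a member.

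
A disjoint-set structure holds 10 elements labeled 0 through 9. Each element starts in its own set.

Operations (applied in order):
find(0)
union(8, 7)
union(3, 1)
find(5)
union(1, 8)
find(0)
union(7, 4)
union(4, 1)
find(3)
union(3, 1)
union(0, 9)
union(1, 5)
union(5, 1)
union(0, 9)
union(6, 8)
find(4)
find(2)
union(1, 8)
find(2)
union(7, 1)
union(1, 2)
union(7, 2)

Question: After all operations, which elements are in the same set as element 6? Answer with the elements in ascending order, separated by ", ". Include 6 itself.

Step 1: find(0) -> no change; set of 0 is {0}
Step 2: union(8, 7) -> merged; set of 8 now {7, 8}
Step 3: union(3, 1) -> merged; set of 3 now {1, 3}
Step 4: find(5) -> no change; set of 5 is {5}
Step 5: union(1, 8) -> merged; set of 1 now {1, 3, 7, 8}
Step 6: find(0) -> no change; set of 0 is {0}
Step 7: union(7, 4) -> merged; set of 7 now {1, 3, 4, 7, 8}
Step 8: union(4, 1) -> already same set; set of 4 now {1, 3, 4, 7, 8}
Step 9: find(3) -> no change; set of 3 is {1, 3, 4, 7, 8}
Step 10: union(3, 1) -> already same set; set of 3 now {1, 3, 4, 7, 8}
Step 11: union(0, 9) -> merged; set of 0 now {0, 9}
Step 12: union(1, 5) -> merged; set of 1 now {1, 3, 4, 5, 7, 8}
Step 13: union(5, 1) -> already same set; set of 5 now {1, 3, 4, 5, 7, 8}
Step 14: union(0, 9) -> already same set; set of 0 now {0, 9}
Step 15: union(6, 8) -> merged; set of 6 now {1, 3, 4, 5, 6, 7, 8}
Step 16: find(4) -> no change; set of 4 is {1, 3, 4, 5, 6, 7, 8}
Step 17: find(2) -> no change; set of 2 is {2}
Step 18: union(1, 8) -> already same set; set of 1 now {1, 3, 4, 5, 6, 7, 8}
Step 19: find(2) -> no change; set of 2 is {2}
Step 20: union(7, 1) -> already same set; set of 7 now {1, 3, 4, 5, 6, 7, 8}
Step 21: union(1, 2) -> merged; set of 1 now {1, 2, 3, 4, 5, 6, 7, 8}
Step 22: union(7, 2) -> already same set; set of 7 now {1, 2, 3, 4, 5, 6, 7, 8}
Component of 6: {1, 2, 3, 4, 5, 6, 7, 8}

Answer: 1, 2, 3, 4, 5, 6, 7, 8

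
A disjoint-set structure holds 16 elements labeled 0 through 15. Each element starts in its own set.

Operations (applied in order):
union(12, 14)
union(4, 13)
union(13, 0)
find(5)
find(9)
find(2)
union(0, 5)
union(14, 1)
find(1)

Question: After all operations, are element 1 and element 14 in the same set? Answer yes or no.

Step 1: union(12, 14) -> merged; set of 12 now {12, 14}
Step 2: union(4, 13) -> merged; set of 4 now {4, 13}
Step 3: union(13, 0) -> merged; set of 13 now {0, 4, 13}
Step 4: find(5) -> no change; set of 5 is {5}
Step 5: find(9) -> no change; set of 9 is {9}
Step 6: find(2) -> no change; set of 2 is {2}
Step 7: union(0, 5) -> merged; set of 0 now {0, 4, 5, 13}
Step 8: union(14, 1) -> merged; set of 14 now {1, 12, 14}
Step 9: find(1) -> no change; set of 1 is {1, 12, 14}
Set of 1: {1, 12, 14}; 14 is a member.

Answer: yes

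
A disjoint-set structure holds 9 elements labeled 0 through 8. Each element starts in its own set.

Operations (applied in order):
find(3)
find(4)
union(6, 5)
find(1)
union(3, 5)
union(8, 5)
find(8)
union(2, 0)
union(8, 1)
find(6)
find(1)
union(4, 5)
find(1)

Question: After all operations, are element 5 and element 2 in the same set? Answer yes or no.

Answer: no

Derivation:
Step 1: find(3) -> no change; set of 3 is {3}
Step 2: find(4) -> no change; set of 4 is {4}
Step 3: union(6, 5) -> merged; set of 6 now {5, 6}
Step 4: find(1) -> no change; set of 1 is {1}
Step 5: union(3, 5) -> merged; set of 3 now {3, 5, 6}
Step 6: union(8, 5) -> merged; set of 8 now {3, 5, 6, 8}
Step 7: find(8) -> no change; set of 8 is {3, 5, 6, 8}
Step 8: union(2, 0) -> merged; set of 2 now {0, 2}
Step 9: union(8, 1) -> merged; set of 8 now {1, 3, 5, 6, 8}
Step 10: find(6) -> no change; set of 6 is {1, 3, 5, 6, 8}
Step 11: find(1) -> no change; set of 1 is {1, 3, 5, 6, 8}
Step 12: union(4, 5) -> merged; set of 4 now {1, 3, 4, 5, 6, 8}
Step 13: find(1) -> no change; set of 1 is {1, 3, 4, 5, 6, 8}
Set of 5: {1, 3, 4, 5, 6, 8}; 2 is not a member.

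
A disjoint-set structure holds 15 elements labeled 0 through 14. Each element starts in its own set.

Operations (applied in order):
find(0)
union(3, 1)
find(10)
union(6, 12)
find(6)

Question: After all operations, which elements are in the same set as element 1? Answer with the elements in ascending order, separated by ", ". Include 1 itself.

Step 1: find(0) -> no change; set of 0 is {0}
Step 2: union(3, 1) -> merged; set of 3 now {1, 3}
Step 3: find(10) -> no change; set of 10 is {10}
Step 4: union(6, 12) -> merged; set of 6 now {6, 12}
Step 5: find(6) -> no change; set of 6 is {6, 12}
Component of 1: {1, 3}

Answer: 1, 3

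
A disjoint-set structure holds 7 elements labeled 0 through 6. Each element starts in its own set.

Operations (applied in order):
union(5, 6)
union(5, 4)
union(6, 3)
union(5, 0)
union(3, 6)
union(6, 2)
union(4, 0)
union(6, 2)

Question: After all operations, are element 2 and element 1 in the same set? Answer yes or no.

Answer: no

Derivation:
Step 1: union(5, 6) -> merged; set of 5 now {5, 6}
Step 2: union(5, 4) -> merged; set of 5 now {4, 5, 6}
Step 3: union(6, 3) -> merged; set of 6 now {3, 4, 5, 6}
Step 4: union(5, 0) -> merged; set of 5 now {0, 3, 4, 5, 6}
Step 5: union(3, 6) -> already same set; set of 3 now {0, 3, 4, 5, 6}
Step 6: union(6, 2) -> merged; set of 6 now {0, 2, 3, 4, 5, 6}
Step 7: union(4, 0) -> already same set; set of 4 now {0, 2, 3, 4, 5, 6}
Step 8: union(6, 2) -> already same set; set of 6 now {0, 2, 3, 4, 5, 6}
Set of 2: {0, 2, 3, 4, 5, 6}; 1 is not a member.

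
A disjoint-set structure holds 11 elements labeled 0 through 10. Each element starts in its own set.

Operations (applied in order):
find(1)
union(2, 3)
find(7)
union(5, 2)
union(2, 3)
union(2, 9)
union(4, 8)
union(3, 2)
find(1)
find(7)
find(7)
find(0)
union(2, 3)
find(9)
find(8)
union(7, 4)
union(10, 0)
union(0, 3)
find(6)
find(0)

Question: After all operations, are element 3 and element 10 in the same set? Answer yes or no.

Step 1: find(1) -> no change; set of 1 is {1}
Step 2: union(2, 3) -> merged; set of 2 now {2, 3}
Step 3: find(7) -> no change; set of 7 is {7}
Step 4: union(5, 2) -> merged; set of 5 now {2, 3, 5}
Step 5: union(2, 3) -> already same set; set of 2 now {2, 3, 5}
Step 6: union(2, 9) -> merged; set of 2 now {2, 3, 5, 9}
Step 7: union(4, 8) -> merged; set of 4 now {4, 8}
Step 8: union(3, 2) -> already same set; set of 3 now {2, 3, 5, 9}
Step 9: find(1) -> no change; set of 1 is {1}
Step 10: find(7) -> no change; set of 7 is {7}
Step 11: find(7) -> no change; set of 7 is {7}
Step 12: find(0) -> no change; set of 0 is {0}
Step 13: union(2, 3) -> already same set; set of 2 now {2, 3, 5, 9}
Step 14: find(9) -> no change; set of 9 is {2, 3, 5, 9}
Step 15: find(8) -> no change; set of 8 is {4, 8}
Step 16: union(7, 4) -> merged; set of 7 now {4, 7, 8}
Step 17: union(10, 0) -> merged; set of 10 now {0, 10}
Step 18: union(0, 3) -> merged; set of 0 now {0, 2, 3, 5, 9, 10}
Step 19: find(6) -> no change; set of 6 is {6}
Step 20: find(0) -> no change; set of 0 is {0, 2, 3, 5, 9, 10}
Set of 3: {0, 2, 3, 5, 9, 10}; 10 is a member.

Answer: yes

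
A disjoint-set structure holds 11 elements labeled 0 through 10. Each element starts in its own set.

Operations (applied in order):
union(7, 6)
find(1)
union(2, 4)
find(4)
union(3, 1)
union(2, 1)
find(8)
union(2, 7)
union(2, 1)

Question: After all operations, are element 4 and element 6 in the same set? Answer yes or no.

Answer: yes

Derivation:
Step 1: union(7, 6) -> merged; set of 7 now {6, 7}
Step 2: find(1) -> no change; set of 1 is {1}
Step 3: union(2, 4) -> merged; set of 2 now {2, 4}
Step 4: find(4) -> no change; set of 4 is {2, 4}
Step 5: union(3, 1) -> merged; set of 3 now {1, 3}
Step 6: union(2, 1) -> merged; set of 2 now {1, 2, 3, 4}
Step 7: find(8) -> no change; set of 8 is {8}
Step 8: union(2, 7) -> merged; set of 2 now {1, 2, 3, 4, 6, 7}
Step 9: union(2, 1) -> already same set; set of 2 now {1, 2, 3, 4, 6, 7}
Set of 4: {1, 2, 3, 4, 6, 7}; 6 is a member.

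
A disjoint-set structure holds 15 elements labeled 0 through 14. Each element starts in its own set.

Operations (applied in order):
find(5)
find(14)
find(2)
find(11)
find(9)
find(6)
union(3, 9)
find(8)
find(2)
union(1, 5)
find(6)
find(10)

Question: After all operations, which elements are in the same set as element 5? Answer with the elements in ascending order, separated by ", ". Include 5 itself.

Answer: 1, 5

Derivation:
Step 1: find(5) -> no change; set of 5 is {5}
Step 2: find(14) -> no change; set of 14 is {14}
Step 3: find(2) -> no change; set of 2 is {2}
Step 4: find(11) -> no change; set of 11 is {11}
Step 5: find(9) -> no change; set of 9 is {9}
Step 6: find(6) -> no change; set of 6 is {6}
Step 7: union(3, 9) -> merged; set of 3 now {3, 9}
Step 8: find(8) -> no change; set of 8 is {8}
Step 9: find(2) -> no change; set of 2 is {2}
Step 10: union(1, 5) -> merged; set of 1 now {1, 5}
Step 11: find(6) -> no change; set of 6 is {6}
Step 12: find(10) -> no change; set of 10 is {10}
Component of 5: {1, 5}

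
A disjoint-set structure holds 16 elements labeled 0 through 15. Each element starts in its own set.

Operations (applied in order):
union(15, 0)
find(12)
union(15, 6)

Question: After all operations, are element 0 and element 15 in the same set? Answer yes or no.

Step 1: union(15, 0) -> merged; set of 15 now {0, 15}
Step 2: find(12) -> no change; set of 12 is {12}
Step 3: union(15, 6) -> merged; set of 15 now {0, 6, 15}
Set of 0: {0, 6, 15}; 15 is a member.

Answer: yes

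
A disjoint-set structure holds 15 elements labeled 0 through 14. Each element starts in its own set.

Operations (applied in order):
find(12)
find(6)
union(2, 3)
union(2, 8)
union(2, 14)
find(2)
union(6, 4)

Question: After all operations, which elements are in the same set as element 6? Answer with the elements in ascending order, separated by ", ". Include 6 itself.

Step 1: find(12) -> no change; set of 12 is {12}
Step 2: find(6) -> no change; set of 6 is {6}
Step 3: union(2, 3) -> merged; set of 2 now {2, 3}
Step 4: union(2, 8) -> merged; set of 2 now {2, 3, 8}
Step 5: union(2, 14) -> merged; set of 2 now {2, 3, 8, 14}
Step 6: find(2) -> no change; set of 2 is {2, 3, 8, 14}
Step 7: union(6, 4) -> merged; set of 6 now {4, 6}
Component of 6: {4, 6}

Answer: 4, 6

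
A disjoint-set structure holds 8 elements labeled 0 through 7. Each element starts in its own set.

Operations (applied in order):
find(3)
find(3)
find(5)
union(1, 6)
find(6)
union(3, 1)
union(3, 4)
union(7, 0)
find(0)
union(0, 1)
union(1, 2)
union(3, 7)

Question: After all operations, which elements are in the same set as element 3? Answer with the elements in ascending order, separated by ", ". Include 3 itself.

Step 1: find(3) -> no change; set of 3 is {3}
Step 2: find(3) -> no change; set of 3 is {3}
Step 3: find(5) -> no change; set of 5 is {5}
Step 4: union(1, 6) -> merged; set of 1 now {1, 6}
Step 5: find(6) -> no change; set of 6 is {1, 6}
Step 6: union(3, 1) -> merged; set of 3 now {1, 3, 6}
Step 7: union(3, 4) -> merged; set of 3 now {1, 3, 4, 6}
Step 8: union(7, 0) -> merged; set of 7 now {0, 7}
Step 9: find(0) -> no change; set of 0 is {0, 7}
Step 10: union(0, 1) -> merged; set of 0 now {0, 1, 3, 4, 6, 7}
Step 11: union(1, 2) -> merged; set of 1 now {0, 1, 2, 3, 4, 6, 7}
Step 12: union(3, 7) -> already same set; set of 3 now {0, 1, 2, 3, 4, 6, 7}
Component of 3: {0, 1, 2, 3, 4, 6, 7}

Answer: 0, 1, 2, 3, 4, 6, 7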